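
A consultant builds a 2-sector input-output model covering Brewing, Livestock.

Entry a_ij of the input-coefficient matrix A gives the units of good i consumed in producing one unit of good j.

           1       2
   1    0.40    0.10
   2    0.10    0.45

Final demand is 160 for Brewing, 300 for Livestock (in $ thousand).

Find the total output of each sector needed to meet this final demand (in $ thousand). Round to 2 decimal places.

I − A =
  [   0.60    -0.10]
  [  -0.10     0.55]
det(I−A) = (0.60)(0.55) − (-0.10)(-0.10) = 0.3200
adj(I−A) = [[0.55, 0.10], [0.10, 0.60]]
(I − A)⁻¹ = adj(I−A) / det(I−A) ≈
  [   1.7188     0.3125]
  [   0.3125     1.8750]
x = (I − A)⁻¹ d = adj(I−A)·d / det(I−A), with det(I−A) = 0.3200:
  x_1 = (0.55·160 + 0.10·300) / 0.3200 = 118.00 / 0.3200 = 368.75
  x_2 = (0.10·160 + 0.60·300) / 0.3200 = 196.00 / 0.3200 = 612.50

x_1 = 368.75, x_2 = 612.50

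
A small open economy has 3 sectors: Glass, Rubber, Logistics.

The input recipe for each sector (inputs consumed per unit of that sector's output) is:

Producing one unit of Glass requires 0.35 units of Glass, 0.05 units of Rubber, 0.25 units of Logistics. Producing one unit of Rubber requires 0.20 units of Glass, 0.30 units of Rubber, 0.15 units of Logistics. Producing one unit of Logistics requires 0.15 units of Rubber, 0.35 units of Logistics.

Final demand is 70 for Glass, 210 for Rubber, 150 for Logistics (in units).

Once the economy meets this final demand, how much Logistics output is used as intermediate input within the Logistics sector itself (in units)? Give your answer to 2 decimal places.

I − A =
  [   0.65    -0.20     0.00]
  [  -0.05     0.70    -0.15]
  [  -0.25    -0.15     0.65]
Cofactors of I−A, C_ij = (−1)^(i+j)·(minor ij) (rows/columns in the sector order above):
  C_11 = (0.70)(0.65) − (-0.15)(-0.15) = 0.4325
  C_12 = −[(-0.05)(0.65) − (-0.15)(-0.25)] = 0.0700
  C_13 = (-0.05)(-0.15) − (0.70)(-0.25) = 0.1825
  C_21 = −[(-0.20)(0.65) − (0.00)(-0.15)] = 0.1300
  C_22 = (0.65)(0.65) − (0.00)(-0.25) = 0.4225
  C_23 = −[(0.65)(-0.15) − (-0.20)(-0.25)] = 0.1475
  C_31 = (-0.20)(-0.15) − (0.00)(0.70) = 0.0300
  C_32 = −[(0.65)(-0.15) − (0.00)(-0.05)] = 0.0975
  C_33 = (0.65)(0.70) − (-0.20)(-0.05) = 0.4450
det(I−A) = Σ_j (I−A)_1j·C_1j = (0.65)(0.4325) + (-0.20)(0.0700) + (0.00)(0.1825) = 0.267125
adj(I−A) = Cᵀ =
  [ 0.4325   0.1300   0.0300]
  [ 0.0700   0.4225   0.0975]
  [ 0.1825   0.1475   0.4450]
(I − A)⁻¹ = adj(I−A) / det(I−A) ≈
  [   1.6191     0.4867     0.1123]
  [   0.2620     1.5817     0.3650]
  [   0.6832     0.5522     1.6659]
First solve x = (I − A)⁻¹ d = adj(I−A)·d / det(I−A); in particular x_3 = (0.1825·70 + 0.1475·210 + 0.4450·150) / 0.267125 = 110.50 / 0.267125 ≈ 413.6640.
Intermediate flow from 3 to 3: z_33 = a_33 · x_3 = 0.35 × 110.50 / 0.267125 = 38.675 / 0.267125 ≈ 144.78.

z_33 = 144.78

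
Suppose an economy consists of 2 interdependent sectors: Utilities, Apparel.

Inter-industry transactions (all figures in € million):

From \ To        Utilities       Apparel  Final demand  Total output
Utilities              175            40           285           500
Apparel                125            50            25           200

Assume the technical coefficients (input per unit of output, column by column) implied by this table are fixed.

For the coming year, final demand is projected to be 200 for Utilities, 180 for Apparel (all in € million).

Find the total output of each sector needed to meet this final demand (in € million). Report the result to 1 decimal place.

x_1 = 425.1, x_2 = 381.7

Technical coefficients a_ij = z_ij / X_j:
  a_11 = 175/500 = 0.35, a_21 = 125/500 = 0.25
  a_12 = 40/200 = 0.20, a_22 = 50/200 = 0.25
I − A =
  [   0.65    -0.20]
  [  -0.25     0.75]
det(I−A) = (0.65)(0.75) − (-0.20)(-0.25) = 0.4375
adj(I−A) = [[0.75, 0.20], [0.25, 0.65]]
(I − A)⁻¹ = adj(I−A) / det(I−A) ≈
  [   1.7143     0.4571]
  [   0.5714     1.4857]
x = (I − A)⁻¹ d = adj(I−A)·d / det(I−A), with det(I−A) = 0.4375:
  x_1 = (0.75·200 + 0.20·180) / 0.4375 = 186.00 / 0.4375 ≈ 425.1
  x_2 = (0.25·200 + 0.65·180) / 0.4375 = 167.00 / 0.4375 ≈ 381.7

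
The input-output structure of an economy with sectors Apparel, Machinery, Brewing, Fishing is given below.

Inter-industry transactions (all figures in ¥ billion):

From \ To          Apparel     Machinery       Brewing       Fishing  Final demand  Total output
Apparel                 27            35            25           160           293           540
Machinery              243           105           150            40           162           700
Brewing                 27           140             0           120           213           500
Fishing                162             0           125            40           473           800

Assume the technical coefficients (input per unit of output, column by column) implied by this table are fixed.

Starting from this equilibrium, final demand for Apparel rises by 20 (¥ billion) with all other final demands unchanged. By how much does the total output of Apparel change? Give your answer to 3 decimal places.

Δx_A = 24.062

Technical coefficients a_ij = z_ij / X_j:
  a_AA = 27/540 = 0.05, a_MA = 243/540 = 0.45, a_BA = 27/540 = 0.05, a_FA = 162/540 = 0.30
  a_AM = 35/700 = 0.05, a_MM = 105/700 = 0.15, a_BM = 140/700 = 0.20, a_FM = 0/700 = 0.00
  a_AB = 25/500 = 0.05, a_MB = 150/500 = 0.30, a_BB = 0/500 = 0.00, a_FB = 125/500 = 0.25
  a_AF = 160/800 = 0.20, a_MF = 40/800 = 0.05, a_BF = 120/800 = 0.15, a_FF = 40/800 = 0.05
I − A =
  [   0.95    -0.05    -0.05    -0.20]
  [  -0.45     0.85    -0.30    -0.05]
  [  -0.05    -0.20     1.00    -0.15]
  [  -0.30     0.00    -0.25     0.95]
Compute the cofactors C_ij = (−1)^(i+j)·(3×3 minor ij) of I−A; the adjugate is their transpose:
adj(I−A) = Cᵀ =
  [ 0.716125   0.065125   0.097750   0.169625]
  [ 0.454000   0.799750   0.309250   0.186500]
  [ 0.167125   0.173125   0.694000   0.153875]
  [ 0.270125   0.066125   0.213500   0.720625]
det(I−A) = Σ_j (I−A)_1j·C_1j = (0.95)(0.716125) + (-0.05)(0.454000) + (-0.05)(0.167125) + (-0.20)(0.270125) = 0.5952375
(I − A)⁻¹ = adj(I−A) / det(I−A) ≈
  [   1.2031     0.1094     0.1642     0.2850]
  [   0.7627     1.3436     0.5195     0.3133]
  [   0.2808     0.2909     1.1659     0.2585]
  [   0.4538     0.1111     0.3587     1.2107]
Δx = (I − A)⁻¹ Δd with Δd having +20 in the Apparel component and 0 elsewhere.
So Δx_A = L_AA · (+20), where L_AA = adj(I−A)_AA / det(I−A) = 0.716125 / 0.5952375.
Δx_A = 0.716125 × (+20) / 0.5952375 = 14.3225 / 0.5952375 ≈ 24.062.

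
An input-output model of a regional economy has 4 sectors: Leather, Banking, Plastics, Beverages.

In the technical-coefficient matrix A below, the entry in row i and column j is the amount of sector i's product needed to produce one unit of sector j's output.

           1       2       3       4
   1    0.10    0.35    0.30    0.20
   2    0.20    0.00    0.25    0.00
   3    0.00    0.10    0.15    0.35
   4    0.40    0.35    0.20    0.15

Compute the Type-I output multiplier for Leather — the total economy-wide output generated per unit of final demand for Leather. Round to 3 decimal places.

m_1 = 3.837

I − A =
  [   0.90    -0.35    -0.30    -0.20]
  [  -0.20     1.00    -0.25     0.00]
  [   0.00    -0.10     0.85    -0.35]
  [  -0.40    -0.35    -0.20     0.85]
Compute the cofactors C_ij = (−1)^(i+j)·(3×3 minor ij) of I−A; the adjugate is their transpose:
adj(I−A) = Cᵀ =
  [ 0.600625   0.354125   0.386875   0.300625]
  [ 0.165500   0.477250   0.230250   0.133750]
  [ 0.181500   0.227750   0.611500   0.294500]
  [ 0.393500   0.416750   0.420750   0.677000]
det(I−A) = Σ_j (I−A)_1j·C_1j = (0.90)(0.600625) + (-0.35)(0.165500) + (-0.30)(0.181500) + (-0.20)(0.393500) = 0.3494875
(I − A)⁻¹ = adj(I−A) / det(I−A) ≈
  [   1.7186     1.0133     1.1070     0.8602]
  [   0.4736     1.3656     0.6588     0.3827]
  [   0.5193     0.6517     1.7497     0.8427]
  [   1.1259     1.1925     1.2039     1.9371]
The output multiplier for sector j is the column-j sum of the Leontief inverse (I − A)⁻¹ = adj(I−A) / det(I−A).
Column 1 of adj(I−A): (0.600625, 0.165500, 0.181500, 0.393500); det(I−A) = 0.3494875.
m_1 = (0.600625 + 0.165500 + 0.181500 + 0.393500) / 0.3494875 = 1.341125 / 0.3494875 ≈ 3.837.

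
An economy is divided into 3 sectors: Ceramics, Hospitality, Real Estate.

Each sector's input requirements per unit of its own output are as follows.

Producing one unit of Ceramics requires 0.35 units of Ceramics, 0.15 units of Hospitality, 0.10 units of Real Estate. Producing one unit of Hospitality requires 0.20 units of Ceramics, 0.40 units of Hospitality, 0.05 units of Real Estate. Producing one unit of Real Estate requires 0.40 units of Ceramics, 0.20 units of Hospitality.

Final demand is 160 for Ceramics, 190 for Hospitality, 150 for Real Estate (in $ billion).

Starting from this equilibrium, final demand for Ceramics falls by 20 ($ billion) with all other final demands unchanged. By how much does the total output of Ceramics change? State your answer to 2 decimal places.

I − A =
  [   0.65    -0.20    -0.40]
  [  -0.15     0.60    -0.20]
  [  -0.10    -0.05     1.00]
Cofactors of I−A, C_ij = (−1)^(i+j)·(minor ij) (rows/columns in the sector order above):
  C_11 = (0.60)(1.00) − (-0.20)(-0.05) = 0.5900
  C_12 = −[(-0.15)(1.00) − (-0.20)(-0.10)] = 0.1700
  C_13 = (-0.15)(-0.05) − (0.60)(-0.10) = 0.0675
  C_21 = −[(-0.20)(1.00) − (-0.40)(-0.05)] = 0.2200
  C_22 = (0.65)(1.00) − (-0.40)(-0.10) = 0.6100
  C_23 = −[(0.65)(-0.05) − (-0.20)(-0.10)] = 0.0525
  C_31 = (-0.20)(-0.20) − (-0.40)(0.60) = 0.2800
  C_32 = −[(0.65)(-0.20) − (-0.40)(-0.15)] = 0.1900
  C_33 = (0.65)(0.60) − (-0.20)(-0.15) = 0.3600
det(I−A) = Σ_j (I−A)_1j·C_1j = (0.65)(0.5900) + (-0.20)(0.1700) + (-0.40)(0.0675) = 0.3225
adj(I−A) = Cᵀ =
  [ 0.5900   0.2200   0.2800]
  [ 0.1700   0.6100   0.1900]
  [ 0.0675   0.0525   0.3600]
(I − A)⁻¹ = adj(I−A) / det(I−A) ≈
  [   1.8295     0.6822     0.8682]
  [   0.5271     1.8915     0.5891]
  [   0.2093     0.1628     1.1163]
Δx = (I − A)⁻¹ Δd with Δd having -20 in the Ceramics component and 0 elsewhere.
So Δx_C = L_CC · (-20), where L_CC = adj(I−A)_CC / det(I−A) = 0.5900 / 0.3225.
Δx_C = 0.5900 × (-20) / 0.3225 = -11.80 / 0.3225 ≈ -36.59.

Δx_C = -36.59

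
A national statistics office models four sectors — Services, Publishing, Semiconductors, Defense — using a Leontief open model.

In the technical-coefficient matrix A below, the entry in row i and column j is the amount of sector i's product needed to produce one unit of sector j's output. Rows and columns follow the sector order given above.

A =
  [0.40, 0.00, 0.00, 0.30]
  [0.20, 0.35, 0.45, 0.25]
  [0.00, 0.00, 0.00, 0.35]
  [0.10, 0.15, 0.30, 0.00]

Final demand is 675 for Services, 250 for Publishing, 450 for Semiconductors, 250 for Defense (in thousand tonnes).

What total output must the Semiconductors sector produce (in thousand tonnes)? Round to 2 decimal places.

I − A =
  [   0.60     0.00     0.00    -0.30]
  [  -0.20     0.65    -0.45    -0.25]
  [   0.00     0.00     1.00    -0.35]
  [  -0.10    -0.15    -0.30     1.00]
Compute the cofactors C_ij = (−1)^(i+j)·(3×3 minor ij) of I−A; the adjugate is their transpose:
adj(I−A) = Cᵀ =
  [ 0.520625   0.045000   0.078750   0.195000]
  [ 0.219750   0.507000   0.319500   0.304500]
  [ 0.033250   0.031500   0.339000   0.136500]
  [ 0.095000   0.090000   0.157500   0.390000]
det(I−A) = Σ_j (I−A)_1j·C_1j = (0.60)(0.520625) + (0.00)(0.219750) + (0.00)(0.033250) + (-0.30)(0.095000) = 0.283875
(I − A)⁻¹ = adj(I−A) / det(I−A) ≈
  [   1.8340     0.1585     0.2774     0.6869]
  [   0.7741     1.7860     1.1255     1.0727]
  [   0.1171     0.1110     1.1942     0.4808]
  [   0.3347     0.3170     0.5548     1.3738]
x = (I − A)⁻¹ d = adj(I−A)·d / det(I−A), with det(I−A) = 0.283875:
  x_1 = (0.520625·675 + 0.045000·250 + 0.078750·450 + 0.195000·250) / 0.283875 = 446.859375 / 0.283875 ≈ 1574.14
  x_2 = (0.219750·675 + 0.507000·250 + 0.319500·450 + 0.304500·250) / 0.283875 = 494.98125 / 0.283875 ≈ 1743.66
  x_3 = (0.033250·675 + 0.031500·250 + 0.339000·450 + 0.136500·250) / 0.283875 = 216.99375 / 0.283875 ≈ 764.40
  x_4 = (0.095000·675 + 0.090000·250 + 0.157500·450 + 0.390000·250) / 0.283875 = 255.00 / 0.283875 ≈ 898.28

x_3 = 764.40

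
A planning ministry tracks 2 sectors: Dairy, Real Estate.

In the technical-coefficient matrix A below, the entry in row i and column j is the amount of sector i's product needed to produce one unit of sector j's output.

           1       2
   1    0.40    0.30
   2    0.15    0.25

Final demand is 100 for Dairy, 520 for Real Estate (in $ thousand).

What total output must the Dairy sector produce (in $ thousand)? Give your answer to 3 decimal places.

x_1 = 570.370

I − A =
  [   0.60    -0.30]
  [  -0.15     0.75]
det(I−A) = (0.60)(0.75) − (-0.30)(-0.15) = 0.4050
adj(I−A) = [[0.75, 0.30], [0.15, 0.60]]
(I − A)⁻¹ = adj(I−A) / det(I−A) ≈
  [   1.8519     0.7407]
  [   0.3704     1.4815]
x = (I − A)⁻¹ d = adj(I−A)·d / det(I−A), with det(I−A) = 0.4050:
  x_1 = (0.75·100 + 0.30·520) / 0.4050 = 231.00 / 0.4050 ≈ 570.370
  x_2 = (0.15·100 + 0.60·520) / 0.4050 = 327.00 / 0.4050 ≈ 807.407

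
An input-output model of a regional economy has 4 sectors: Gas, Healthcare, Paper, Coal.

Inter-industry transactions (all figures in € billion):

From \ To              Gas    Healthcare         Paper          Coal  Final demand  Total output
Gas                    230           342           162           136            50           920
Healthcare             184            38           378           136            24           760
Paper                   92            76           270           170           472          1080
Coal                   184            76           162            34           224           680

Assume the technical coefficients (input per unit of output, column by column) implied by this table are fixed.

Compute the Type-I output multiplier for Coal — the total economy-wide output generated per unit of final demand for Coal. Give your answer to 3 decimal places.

Technical coefficients a_ij = z_ij / X_j:
  a_GG = 230/920 = 0.25, a_HG = 184/920 = 0.20, a_PG = 92/920 = 0.10, a_CG = 184/920 = 0.20
  a_GH = 342/760 = 0.45, a_HH = 38/760 = 0.05, a_PH = 76/760 = 0.10, a_CH = 76/760 = 0.10
  a_GP = 162/1080 = 0.15, a_HP = 378/1080 = 0.35, a_PP = 270/1080 = 0.25, a_CP = 162/1080 = 0.15
  a_GC = 136/680 = 0.20, a_HC = 136/680 = 0.20, a_PC = 170/680 = 0.25, a_CC = 34/680 = 0.05
I − A =
  [   0.75    -0.45    -0.15    -0.20]
  [  -0.20     0.95    -0.35    -0.20]
  [  -0.10    -0.10     0.75    -0.25]
  [  -0.20    -0.10    -0.15     0.95]
Compute the cofactors C_ij = (−1)^(i+j)·(3×3 minor ij) of I−A; the adjugate is their transpose:
adj(I−A) = Cᵀ =
  [ 0.581250   0.339750   0.331000   0.281000]
  [ 0.218750   0.451500   0.298375   0.219625]
  [ 0.163750   0.153250   0.516375   0.202625]
  [ 0.171250   0.143250   0.182625   0.407625]
det(I−A) = Σ_j (I−A)_1j·C_1j = (0.75)(0.581250) + (-0.45)(0.218750) + (-0.15)(0.163750) + (-0.20)(0.171250) = 0.2786875
(I − A)⁻¹ = adj(I−A) / det(I−A) ≈
  [   2.0857     1.2191     1.1877     1.0083]
  [   0.7849     1.6201     1.0706     0.7881]
  [   0.5876     0.5499     1.8529     0.7271]
  [   0.6145     0.5140     0.6553     1.4627]
The output multiplier for sector j is the column-j sum of the Leontief inverse (I − A)⁻¹ = adj(I−A) / det(I−A).
Column C of adj(I−A): (0.281000, 0.219625, 0.202625, 0.407625); det(I−A) = 0.2786875.
m_C = (0.281000 + 0.219625 + 0.202625 + 0.407625) / 0.2786875 = 1.110875 / 0.2786875 ≈ 3.986.

m_C = 3.986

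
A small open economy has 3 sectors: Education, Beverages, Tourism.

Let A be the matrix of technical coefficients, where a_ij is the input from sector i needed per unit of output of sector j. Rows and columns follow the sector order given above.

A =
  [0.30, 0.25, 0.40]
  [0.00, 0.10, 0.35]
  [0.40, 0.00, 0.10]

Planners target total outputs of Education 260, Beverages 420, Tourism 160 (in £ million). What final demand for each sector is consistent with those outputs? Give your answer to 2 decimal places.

d_1 = 13.00, d_2 = 322.00, d_3 = 40.00

I − A =
  [   0.70    -0.25    -0.40]
  [   0.00     0.90    -0.35]
  [  -0.40     0.00     0.90]
d = (I − A) x:
  d_1 = (+0.70)·260 + (-0.25)·420 + (-0.40)·160 = 13.00
  d_2 = (+0.00)·260 + (+0.90)·420 + (-0.35)·160 = 322.00
  d_3 = (-0.40)·260 + (+0.00)·420 + (+0.90)·160 = 40.00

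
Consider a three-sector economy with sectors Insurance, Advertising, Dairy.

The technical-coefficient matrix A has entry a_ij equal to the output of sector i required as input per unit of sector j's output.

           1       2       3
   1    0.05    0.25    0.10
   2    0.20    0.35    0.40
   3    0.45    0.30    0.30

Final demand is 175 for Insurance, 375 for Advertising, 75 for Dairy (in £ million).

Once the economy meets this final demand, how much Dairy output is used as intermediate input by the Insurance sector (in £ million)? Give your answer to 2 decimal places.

I − A =
  [   0.95    -0.25    -0.10]
  [  -0.20     0.65    -0.40]
  [  -0.45    -0.30     0.70]
Cofactors of I−A, C_ij = (−1)^(i+j)·(minor ij) (rows/columns in the sector order above):
  C_11 = (0.65)(0.70) − (-0.40)(-0.30) = 0.3350
  C_12 = −[(-0.20)(0.70) − (-0.40)(-0.45)] = 0.3200
  C_13 = (-0.20)(-0.30) − (0.65)(-0.45) = 0.3525
  C_21 = −[(-0.25)(0.70) − (-0.10)(-0.30)] = 0.2050
  C_22 = (0.95)(0.70) − (-0.10)(-0.45) = 0.6200
  C_23 = −[(0.95)(-0.30) − (-0.25)(-0.45)] = 0.3975
  C_31 = (-0.25)(-0.40) − (-0.10)(0.65) = 0.1650
  C_32 = −[(0.95)(-0.40) − (-0.10)(-0.20)] = 0.4000
  C_33 = (0.95)(0.65) − (-0.25)(-0.20) = 0.5675
det(I−A) = Σ_j (I−A)_1j·C_1j = (0.95)(0.3350) + (-0.25)(0.3200) + (-0.10)(0.3525) = 0.2030
adj(I−A) = Cᵀ =
  [ 0.3350   0.2050   0.1650]
  [ 0.3200   0.6200   0.4000]
  [ 0.3525   0.3975   0.5675]
(I − A)⁻¹ = adj(I−A) / det(I−A) ≈
  [   1.6502     1.0099     0.8128]
  [   1.5764     3.0542     1.9704]
  [   1.7365     1.9581     2.7956]
First solve x = (I − A)⁻¹ d = adj(I−A)·d / det(I−A); in particular x_1 = (0.3350·175 + 0.2050·375 + 0.1650·75) / 0.2030 = 147.875 / 0.2030 ≈ 728.4483.
Intermediate flow from 3 to 1: z_31 = a_31 · x_1 = 0.45 × 147.875 / 0.2030 = 66.54375 / 0.2030 ≈ 327.80.

z_31 = 327.80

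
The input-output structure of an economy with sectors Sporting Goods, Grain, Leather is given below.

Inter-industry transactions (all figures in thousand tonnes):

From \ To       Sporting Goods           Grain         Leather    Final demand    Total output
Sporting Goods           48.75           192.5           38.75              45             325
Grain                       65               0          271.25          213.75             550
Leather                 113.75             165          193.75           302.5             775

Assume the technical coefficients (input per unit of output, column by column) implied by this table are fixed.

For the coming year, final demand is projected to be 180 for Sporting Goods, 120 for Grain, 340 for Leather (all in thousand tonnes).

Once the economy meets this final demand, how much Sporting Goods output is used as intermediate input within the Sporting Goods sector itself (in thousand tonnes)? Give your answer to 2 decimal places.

Technical coefficients a_ij = z_ij / X_j:
  a_SS = 48.75/325 = 0.15, a_GS = 65/325 = 0.20, a_LS = 113.75/325 = 0.35
  a_SG = 192.5/550 = 0.35, a_GG = 0/550 = 0.00, a_LG = 165/550 = 0.30
  a_SL = 38.75/775 = 0.05, a_GL = 271.25/775 = 0.35, a_LL = 193.75/775 = 0.25
I − A =
  [   0.85    -0.35    -0.05]
  [  -0.20     1.00    -0.35]
  [  -0.35    -0.30     0.75]
Cofactors of I−A, C_ij = (−1)^(i+j)·(minor ij) (rows/columns in the sector order above):
  C_11 = (1.00)(0.75) − (-0.35)(-0.30) = 0.6450
  C_12 = −[(-0.20)(0.75) − (-0.35)(-0.35)] = 0.2725
  C_13 = (-0.20)(-0.30) − (1.00)(-0.35) = 0.4100
  C_21 = −[(-0.35)(0.75) − (-0.05)(-0.30)] = 0.2775
  C_22 = (0.85)(0.75) − (-0.05)(-0.35) = 0.6200
  C_23 = −[(0.85)(-0.30) − (-0.35)(-0.35)] = 0.3775
  C_31 = (-0.35)(-0.35) − (-0.05)(1.00) = 0.1725
  C_32 = −[(0.85)(-0.35) − (-0.05)(-0.20)] = 0.3075
  C_33 = (0.85)(1.00) − (-0.35)(-0.20) = 0.7800
det(I−A) = Σ_j (I−A)_1j·C_1j = (0.85)(0.6450) + (-0.35)(0.2725) + (-0.05)(0.4100) = 0.432375
adj(I−A) = Cᵀ =
  [ 0.6450   0.2775   0.1725]
  [ 0.2725   0.6200   0.3075]
  [ 0.4100   0.3775   0.7800]
(I − A)⁻¹ = adj(I−A) / det(I−A) ≈
  [   1.4918     0.6418     0.3990]
  [   0.6302     1.4339     0.7112]
  [   0.9483     0.8731     1.8040]
First solve x = (I − A)⁻¹ d = adj(I−A)·d / det(I−A); in particular x_S = (0.6450·180 + 0.2775·120 + 0.1725·340) / 0.432375 = 208.05 / 0.432375 ≈ 481.1795.
Intermediate flow from S to S: z_SS = a_SS · x_S = 0.15 × 208.05 / 0.432375 = 31.2075 / 0.432375 ≈ 72.18.

z_SS = 72.18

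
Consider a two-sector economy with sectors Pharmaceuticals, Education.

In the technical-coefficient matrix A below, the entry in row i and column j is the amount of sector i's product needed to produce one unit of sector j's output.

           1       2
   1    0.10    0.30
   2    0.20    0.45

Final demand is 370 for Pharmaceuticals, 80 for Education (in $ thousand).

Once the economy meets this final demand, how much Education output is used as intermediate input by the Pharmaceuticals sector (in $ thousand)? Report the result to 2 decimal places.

z_21 = 104.60

I − A =
  [   0.90    -0.30]
  [  -0.20     0.55]
det(I−A) = (0.90)(0.55) − (-0.30)(-0.20) = 0.4350
adj(I−A) = [[0.55, 0.30], [0.20, 0.90]]
(I − A)⁻¹ = adj(I−A) / det(I−A) ≈
  [   1.2644     0.6897]
  [   0.4598     2.0690]
First solve x = (I − A)⁻¹ d = adj(I−A)·d / det(I−A); in particular x_1 = (0.55·370 + 0.30·80) / 0.4350 = 227.50 / 0.4350 ≈ 522.9885.
Intermediate flow from 2 to 1: z_21 = a_21 · x_1 = 0.20 × 227.50 / 0.4350 = 45.50 / 0.4350 ≈ 104.60.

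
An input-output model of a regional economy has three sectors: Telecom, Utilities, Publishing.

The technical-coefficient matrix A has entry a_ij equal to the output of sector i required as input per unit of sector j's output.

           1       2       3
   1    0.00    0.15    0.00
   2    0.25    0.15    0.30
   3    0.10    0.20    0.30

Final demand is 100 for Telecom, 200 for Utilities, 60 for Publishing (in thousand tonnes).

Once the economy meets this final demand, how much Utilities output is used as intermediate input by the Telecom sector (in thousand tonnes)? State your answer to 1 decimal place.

z_21 = 38.3

I − A =
  [   1.00    -0.15     0.00]
  [  -0.25     0.85    -0.30]
  [  -0.10    -0.20     0.70]
Cofactors of I−A, C_ij = (−1)^(i+j)·(minor ij) (rows/columns in the sector order above):
  C_11 = (0.85)(0.70) − (-0.30)(-0.20) = 0.5350
  C_12 = −[(-0.25)(0.70) − (-0.30)(-0.10)] = 0.2050
  C_13 = (-0.25)(-0.20) − (0.85)(-0.10) = 0.1350
  C_21 = −[(-0.15)(0.70) − (0.00)(-0.20)] = 0.1050
  C_22 = (1.00)(0.70) − (0.00)(-0.10) = 0.7000
  C_23 = −[(1.00)(-0.20) − (-0.15)(-0.10)] = 0.2150
  C_31 = (-0.15)(-0.30) − (0.00)(0.85) = 0.0450
  C_32 = −[(1.00)(-0.30) − (0.00)(-0.25)] = 0.3000
  C_33 = (1.00)(0.85) − (-0.15)(-0.25) = 0.8125
det(I−A) = Σ_j (I−A)_1j·C_1j = (1.00)(0.5350) + (-0.15)(0.2050) + (0.00)(0.1350) = 0.50425
adj(I−A) = Cᵀ =
  [ 0.5350   0.1050   0.0450]
  [ 0.2050   0.7000   0.3000]
  [ 0.1350   0.2150   0.8125]
(I − A)⁻¹ = adj(I−A) / det(I−A) ≈
  [   1.0610     0.2082     0.0892]
  [   0.4065     1.3882     0.5949]
  [   0.2677     0.4264     1.6113]
First solve x = (I − A)⁻¹ d = adj(I−A)·d / det(I−A); in particular x_1 = (0.5350·100 + 0.1050·200 + 0.0450·60) / 0.50425 = 77.20 / 0.50425 ≈ 153.099.
Intermediate flow from 2 to 1: z_21 = a_21 · x_1 = 0.25 × 77.20 / 0.50425 = 19.30 / 0.50425 ≈ 38.3.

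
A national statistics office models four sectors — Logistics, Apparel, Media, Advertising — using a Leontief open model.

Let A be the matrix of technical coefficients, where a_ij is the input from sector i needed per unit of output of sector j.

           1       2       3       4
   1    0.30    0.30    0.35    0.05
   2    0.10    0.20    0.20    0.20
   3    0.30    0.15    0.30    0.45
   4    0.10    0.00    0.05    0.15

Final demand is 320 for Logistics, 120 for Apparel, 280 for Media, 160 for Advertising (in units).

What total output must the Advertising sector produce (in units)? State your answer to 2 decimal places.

x_4 = 481.19

I − A =
  [   0.70    -0.30    -0.35    -0.05]
  [  -0.10     0.80    -0.20    -0.20]
  [  -0.30    -0.15     0.70    -0.45]
  [  -0.10     0.00    -0.05     0.85]
Compute the cofactors C_ij = (−1)^(i+j)·(3×3 minor ij) of I−A; the adjugate is their transpose:
adj(I−A) = Cᵀ =
  [ 0.43100   0.21675   0.29400   0.23200]
  [ 0.13425   0.29150   0.16200   0.16225]
  [ 0.25575   0.17850   0.44050   0.29025]
  [ 0.06575   0.03600   0.06050   0.24275]
det(I−A) = Σ_j (I−A)_1j·C_1j = (0.70)(0.43100) + (-0.30)(0.13425) + (-0.35)(0.25575) + (-0.05)(0.06575) = 0.168625
(I − A)⁻¹ = adj(I−A) / det(I−A) ≈
  [   2.5560     1.2854     1.7435     1.3758]
  [   0.7961     1.7287     0.9607     0.9622]
  [   1.5167     1.0586     2.6123     1.7213]
  [   0.3899     0.2135     0.3588     1.4396]
x = (I − A)⁻¹ d = adj(I−A)·d / det(I−A), with det(I−A) = 0.168625:
  x_1 = (0.43100·320 + 0.21675·120 + 0.29400·280 + 0.23200·160) / 0.168625 = 283.37 / 0.168625 ≈ 1680.47
  x_2 = (0.13425·320 + 0.29150·120 + 0.16200·280 + 0.16225·160) / 0.168625 = 149.26 / 0.168625 ≈ 885.16
  x_3 = (0.25575·320 + 0.17850·120 + 0.44050·280 + 0.29025·160) / 0.168625 = 273.04 / 0.168625 ≈ 1619.21
  x_4 = (0.06575·320 + 0.03600·120 + 0.06050·280 + 0.24275·160) / 0.168625 = 81.14 / 0.168625 ≈ 481.19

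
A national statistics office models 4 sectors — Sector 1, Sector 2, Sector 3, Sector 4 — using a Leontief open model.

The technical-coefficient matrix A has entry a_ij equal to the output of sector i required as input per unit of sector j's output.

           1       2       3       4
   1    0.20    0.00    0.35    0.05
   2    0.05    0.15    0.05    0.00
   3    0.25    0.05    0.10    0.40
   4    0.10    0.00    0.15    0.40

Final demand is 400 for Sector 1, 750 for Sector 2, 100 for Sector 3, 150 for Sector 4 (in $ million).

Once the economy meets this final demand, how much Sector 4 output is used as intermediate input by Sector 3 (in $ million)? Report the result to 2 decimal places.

z_43 = 94.66

I − A =
  [   0.80     0.00    -0.35    -0.05]
  [  -0.05     0.85    -0.05     0.00]
  [  -0.25    -0.05     0.90    -0.40]
  [  -0.10     0.00    -0.15     0.60]
Compute the cofactors C_ij = (−1)^(i+j)·(3×3 minor ij) of I−A; the adjugate is their transpose:
adj(I−A) = Cᵀ =
  [ 0.406500   0.010875   0.184875   0.157125]
  [ 0.033500   0.311125   0.034625   0.025875]
  [ 0.163000   0.023750   0.403750   0.282750]
  [ 0.108500   0.007750   0.131750   0.534750]
det(I−A) = Σ_j (I−A)_1j·C_1j = (0.80)(0.406500) + (0.00)(0.033500) + (-0.35)(0.163000) + (-0.05)(0.108500) = 0.262725
(I − A)⁻¹ = adj(I−A) / det(I−A) ≈
  [   1.5472     0.0414     0.7037     0.5981]
  [   0.1275     1.1842     0.1318     0.0985]
  [   0.6204     0.0904     1.5368     1.0762]
  [   0.4130     0.0295     0.5015     2.0354]
First solve x = (I − A)⁻¹ d = adj(I−A)·d / det(I−A); in particular x_3 = (0.163000·400 + 0.023750·750 + 0.403750·100 + 0.282750·150) / 0.262725 = 165.80 / 0.262725 ≈ 631.0781.
Intermediate flow from 4 to 3: z_43 = a_43 · x_3 = 0.15 × 165.80 / 0.262725 = 24.87 / 0.262725 ≈ 94.66.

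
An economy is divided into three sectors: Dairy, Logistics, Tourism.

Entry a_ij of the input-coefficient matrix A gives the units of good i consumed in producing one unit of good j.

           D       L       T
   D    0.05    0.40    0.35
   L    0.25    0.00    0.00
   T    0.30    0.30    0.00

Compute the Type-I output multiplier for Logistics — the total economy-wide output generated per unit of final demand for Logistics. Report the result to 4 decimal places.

m_L = 2.4417

I − A =
  [   0.95    -0.40    -0.35]
  [  -0.25     1.00     0.00]
  [  -0.30    -0.30     1.00]
Cofactors of I−A, C_ij = (−1)^(i+j)·(minor ij) (rows/columns in the sector order above):
  C_11 = (1.00)(1.00) − (0.00)(-0.30) = 1.0000
  C_12 = −[(-0.25)(1.00) − (0.00)(-0.30)] = 0.2500
  C_13 = (-0.25)(-0.30) − (1.00)(-0.30) = 0.3750
  C_21 = −[(-0.40)(1.00) − (-0.35)(-0.30)] = 0.5050
  C_22 = (0.95)(1.00) − (-0.35)(-0.30) = 0.8450
  C_23 = −[(0.95)(-0.30) − (-0.40)(-0.30)] = 0.4050
  C_31 = (-0.40)(0.00) − (-0.35)(1.00) = 0.3500
  C_32 = −[(0.95)(0.00) − (-0.35)(-0.25)] = 0.0875
  C_33 = (0.95)(1.00) − (-0.40)(-0.25) = 0.8500
det(I−A) = Σ_j (I−A)_1j·C_1j = (0.95)(1.0000) + (-0.40)(0.2500) + (-0.35)(0.3750) = 0.71875
adj(I−A) = Cᵀ =
  [ 1.0000   0.5050   0.3500]
  [ 0.2500   0.8450   0.0875]
  [ 0.3750   0.4050   0.8500]
(I − A)⁻¹ = adj(I−A) / det(I−A) ≈
  [   1.39130     0.70261     0.48696]
  [   0.34783     1.17565     0.12174]
  [   0.52174     0.56348     1.18261]
The output multiplier for sector j is the column-j sum of the Leontief inverse (I − A)⁻¹ = adj(I−A) / det(I−A).
Column L of adj(I−A): (0.5050, 0.8450, 0.4050); det(I−A) = 0.71875.
m_L = (0.5050 + 0.8450 + 0.4050) / 0.71875 = 1.755 / 0.71875 ≈ 2.4417.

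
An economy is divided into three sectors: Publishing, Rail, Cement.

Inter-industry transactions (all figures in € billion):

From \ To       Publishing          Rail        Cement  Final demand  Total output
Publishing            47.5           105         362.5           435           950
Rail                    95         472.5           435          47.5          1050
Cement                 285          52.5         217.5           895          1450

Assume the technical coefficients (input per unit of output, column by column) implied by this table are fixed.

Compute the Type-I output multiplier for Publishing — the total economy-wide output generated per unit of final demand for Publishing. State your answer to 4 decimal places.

m_1 = 2.1561

Technical coefficients a_ij = z_ij / X_j:
  a_11 = 47.5/950 = 0.05, a_21 = 95/950 = 0.10, a_31 = 285/950 = 0.30
  a_12 = 105/1050 = 0.10, a_22 = 472.5/1050 = 0.45, a_32 = 52.5/1050 = 0.05
  a_13 = 362.5/1450 = 0.25, a_23 = 435/1450 = 0.30, a_33 = 217.5/1450 = 0.15
I − A =
  [   0.95    -0.10    -0.25]
  [  -0.10     0.55    -0.30]
  [  -0.30    -0.05     0.85]
Cofactors of I−A, C_ij = (−1)^(i+j)·(minor ij) (rows/columns in the sector order above):
  C_11 = (0.55)(0.85) − (-0.30)(-0.05) = 0.4525
  C_12 = −[(-0.10)(0.85) − (-0.30)(-0.30)] = 0.1750
  C_13 = (-0.10)(-0.05) − (0.55)(-0.30) = 0.1700
  C_21 = −[(-0.10)(0.85) − (-0.25)(-0.05)] = 0.0975
  C_22 = (0.95)(0.85) − (-0.25)(-0.30) = 0.7325
  C_23 = −[(0.95)(-0.05) − (-0.10)(-0.30)] = 0.0775
  C_31 = (-0.10)(-0.30) − (-0.25)(0.55) = 0.1675
  C_32 = −[(0.95)(-0.30) − (-0.25)(-0.10)] = 0.3100
  C_33 = (0.95)(0.55) − (-0.10)(-0.10) = 0.5125
det(I−A) = Σ_j (I−A)_1j·C_1j = (0.95)(0.4525) + (-0.10)(0.1750) + (-0.25)(0.1700) = 0.369875
adj(I−A) = Cᵀ =
  [ 0.4525   0.0975   0.1675]
  [ 0.1750   0.7325   0.3100]
  [ 0.1700   0.0775   0.5125]
(I − A)⁻¹ = adj(I−A) / det(I−A) ≈
  [   1.22339     0.26360     0.45286]
  [   0.47313     1.98040     0.83812]
  [   0.45961     0.20953     1.38560]
The output multiplier for sector j is the column-j sum of the Leontief inverse (I − A)⁻¹ = adj(I−A) / det(I−A).
Column 1 of adj(I−A): (0.4525, 0.1750, 0.1700); det(I−A) = 0.369875.
m_1 = (0.4525 + 0.1750 + 0.1700) / 0.369875 = 0.7975 / 0.369875 ≈ 2.1561.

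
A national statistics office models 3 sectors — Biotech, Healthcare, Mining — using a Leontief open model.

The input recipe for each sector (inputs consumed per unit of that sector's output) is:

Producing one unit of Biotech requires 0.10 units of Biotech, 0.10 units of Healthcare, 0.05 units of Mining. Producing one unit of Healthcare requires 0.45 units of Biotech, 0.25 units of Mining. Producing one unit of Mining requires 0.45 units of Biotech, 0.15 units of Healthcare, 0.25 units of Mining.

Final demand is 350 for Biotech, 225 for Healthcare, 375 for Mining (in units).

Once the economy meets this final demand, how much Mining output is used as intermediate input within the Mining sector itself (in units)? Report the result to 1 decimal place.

I − A =
  [   0.90    -0.45    -0.45]
  [  -0.10     1.00    -0.15]
  [  -0.05    -0.25     0.75]
Cofactors of I−A, C_ij = (−1)^(i+j)·(minor ij) (rows/columns in the sector order above):
  C_11 = (1.00)(0.75) − (-0.15)(-0.25) = 0.7125
  C_12 = −[(-0.10)(0.75) − (-0.15)(-0.05)] = 0.0825
  C_13 = (-0.10)(-0.25) − (1.00)(-0.05) = 0.0750
  C_21 = −[(-0.45)(0.75) − (-0.45)(-0.25)] = 0.4500
  C_22 = (0.90)(0.75) − (-0.45)(-0.05) = 0.6525
  C_23 = −[(0.90)(-0.25) − (-0.45)(-0.05)] = 0.2475
  C_31 = (-0.45)(-0.15) − (-0.45)(1.00) = 0.5175
  C_32 = −[(0.90)(-0.15) − (-0.45)(-0.10)] = 0.1800
  C_33 = (0.90)(1.00) − (-0.45)(-0.10) = 0.8550
det(I−A) = Σ_j (I−A)_1j·C_1j = (0.90)(0.7125) + (-0.45)(0.0825) + (-0.45)(0.0750) = 0.570375
adj(I−A) = Cᵀ =
  [ 0.7125   0.4500   0.5175]
  [ 0.0825   0.6525   0.1800]
  [ 0.0750   0.2475   0.8550]
(I − A)⁻¹ = adj(I−A) / det(I−A) ≈
  [   1.2492     0.7890     0.9073]
  [   0.1446     1.1440     0.3156]
  [   0.1315     0.4339     1.4990]
First solve x = (I − A)⁻¹ d = adj(I−A)·d / det(I−A); in particular x_M = (0.0750·350 + 0.2475·225 + 0.8550·375) / 0.570375 = 402.5625 / 0.570375 ≈ 705.786.
Intermediate flow from M to M: z_MM = a_MM · x_M = 0.25 × 402.5625 / 0.570375 = 100.640625 / 0.570375 ≈ 176.4.

z_MM = 176.4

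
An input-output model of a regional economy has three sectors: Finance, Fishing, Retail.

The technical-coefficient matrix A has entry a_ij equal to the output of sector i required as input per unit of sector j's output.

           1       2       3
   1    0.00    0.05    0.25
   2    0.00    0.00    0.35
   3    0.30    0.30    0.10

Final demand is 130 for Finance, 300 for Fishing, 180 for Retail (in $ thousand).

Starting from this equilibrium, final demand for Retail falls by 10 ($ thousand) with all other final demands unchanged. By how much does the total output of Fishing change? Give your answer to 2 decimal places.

I − A =
  [   1.00    -0.05    -0.25]
  [   0.00     1.00    -0.35]
  [  -0.30    -0.30     0.90]
Cofactors of I−A, C_ij = (−1)^(i+j)·(minor ij) (rows/columns in the sector order above):
  C_11 = (1.00)(0.90) − (-0.35)(-0.30) = 0.7950
  C_12 = −[(0.00)(0.90) − (-0.35)(-0.30)] = 0.1050
  C_13 = (0.00)(-0.30) − (1.00)(-0.30) = 0.3000
  C_21 = −[(-0.05)(0.90) − (-0.25)(-0.30)] = 0.1200
  C_22 = (1.00)(0.90) − (-0.25)(-0.30) = 0.8250
  C_23 = −[(1.00)(-0.30) − (-0.05)(-0.30)] = 0.3150
  C_31 = (-0.05)(-0.35) − (-0.25)(1.00) = 0.2675
  C_32 = −[(1.00)(-0.35) − (-0.25)(0.00)] = 0.3500
  C_33 = (1.00)(1.00) − (-0.05)(0.00) = 1.0000
det(I−A) = Σ_j (I−A)_1j·C_1j = (1.00)(0.7950) + (-0.05)(0.1050) + (-0.25)(0.3000) = 0.71475
adj(I−A) = Cᵀ =
  [ 0.7950   0.1200   0.2675]
  [ 0.1050   0.8250   0.3500]
  [ 0.3000   0.3150   1.0000]
(I − A)⁻¹ = adj(I−A) / det(I−A) ≈
  [   1.1123     0.1679     0.3743]
  [   0.1469     1.1542     0.4897]
  [   0.4197     0.4407     1.3991]
Δx = (I − A)⁻¹ Δd with Δd having -10 in the Retail component and 0 elsewhere.
So Δx_2 = L_23 · (-10), where L_23 = adj(I−A)_23 / det(I−A) = 0.3500 / 0.71475.
Δx_2 = 0.3500 × (-10) / 0.71475 = -3.50 / 0.71475 ≈ -4.90.

Δx_2 = -4.90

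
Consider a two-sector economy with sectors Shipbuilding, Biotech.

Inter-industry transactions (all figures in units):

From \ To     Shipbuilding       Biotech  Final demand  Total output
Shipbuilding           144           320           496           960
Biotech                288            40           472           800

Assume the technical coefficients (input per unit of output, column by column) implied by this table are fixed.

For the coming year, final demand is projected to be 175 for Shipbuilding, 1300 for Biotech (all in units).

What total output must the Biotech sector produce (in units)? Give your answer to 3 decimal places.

x_2 = 1683.636

Technical coefficients a_ij = z_ij / X_j:
  a_11 = 144/960 = 0.15, a_21 = 288/960 = 0.30
  a_12 = 320/800 = 0.40, a_22 = 40/800 = 0.05
I − A =
  [   0.85    -0.40]
  [  -0.30     0.95]
det(I−A) = (0.85)(0.95) − (-0.40)(-0.30) = 0.6875
adj(I−A) = [[0.95, 0.40], [0.30, 0.85]]
(I − A)⁻¹ = adj(I−A) / det(I−A) ≈
  [   1.3818     0.5818]
  [   0.4364     1.2364]
x = (I − A)⁻¹ d = adj(I−A)·d / det(I−A), with det(I−A) = 0.6875:
  x_1 = (0.95·175 + 0.40·1300) / 0.6875 = 686.25 / 0.6875 ≈ 998.182
  x_2 = (0.30·175 + 0.85·1300) / 0.6875 = 1157.50 / 0.6875 ≈ 1683.636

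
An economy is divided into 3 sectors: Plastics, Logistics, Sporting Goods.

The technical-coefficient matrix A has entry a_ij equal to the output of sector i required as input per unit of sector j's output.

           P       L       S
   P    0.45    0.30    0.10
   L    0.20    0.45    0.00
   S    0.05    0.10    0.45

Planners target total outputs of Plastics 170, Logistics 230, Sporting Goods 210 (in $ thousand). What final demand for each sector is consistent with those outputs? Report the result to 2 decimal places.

d_P = 3.50, d_L = 92.50, d_S = 84.00

I − A =
  [   0.55    -0.30    -0.10]
  [  -0.20     0.55     0.00]
  [  -0.05    -0.10     0.55]
d = (I − A) x:
  d_P = (+0.55)·170 + (-0.30)·230 + (-0.10)·210 = 3.50
  d_L = (-0.20)·170 + (+0.55)·230 + (+0.00)·210 = 92.50
  d_S = (-0.05)·170 + (-0.10)·230 + (+0.55)·210 = 84.00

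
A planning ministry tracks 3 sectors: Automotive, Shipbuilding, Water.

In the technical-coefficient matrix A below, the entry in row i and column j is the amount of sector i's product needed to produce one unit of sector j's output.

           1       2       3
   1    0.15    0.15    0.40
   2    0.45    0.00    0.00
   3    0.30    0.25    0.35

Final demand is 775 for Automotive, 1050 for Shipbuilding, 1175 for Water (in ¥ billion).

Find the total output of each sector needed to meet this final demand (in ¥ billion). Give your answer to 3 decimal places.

I − A =
  [   0.85    -0.15    -0.40]
  [  -0.45     1.00     0.00]
  [  -0.30    -0.25     0.65]
Cofactors of I−A, C_ij = (−1)^(i+j)·(minor ij) (rows/columns in the sector order above):
  C_11 = (1.00)(0.65) − (0.00)(-0.25) = 0.6500
  C_12 = −[(-0.45)(0.65) − (0.00)(-0.30)] = 0.2925
  C_13 = (-0.45)(-0.25) − (1.00)(-0.30) = 0.4125
  C_21 = −[(-0.15)(0.65) − (-0.40)(-0.25)] = 0.1975
  C_22 = (0.85)(0.65) − (-0.40)(-0.30) = 0.4325
  C_23 = −[(0.85)(-0.25) − (-0.15)(-0.30)] = 0.2575
  C_31 = (-0.15)(0.00) − (-0.40)(1.00) = 0.4000
  C_32 = −[(0.85)(0.00) − (-0.40)(-0.45)] = 0.1800
  C_33 = (0.85)(1.00) − (-0.15)(-0.45) = 0.7825
det(I−A) = Σ_j (I−A)_1j·C_1j = (0.85)(0.6500) + (-0.15)(0.2925) + (-0.40)(0.4125) = 0.343625
adj(I−A) = Cᵀ =
  [ 0.6500   0.1975   0.4000]
  [ 0.2925   0.4325   0.1800]
  [ 0.4125   0.2575   0.7825]
(I − A)⁻¹ = adj(I−A) / det(I−A) ≈
  [   1.8916     0.5748     1.1641]
  [   0.8512     1.2586     0.5238]
  [   1.2004     0.7494     2.2772]
x = (I − A)⁻¹ d = adj(I−A)·d / det(I−A), with det(I−A) = 0.343625:
  x_1 = (0.6500·775 + 0.1975·1050 + 0.4000·1175) / 0.343625 = 1181.125 / 0.343625 ≈ 3437.250
  x_2 = (0.2925·775 + 0.4325·1050 + 0.1800·1175) / 0.343625 = 892.3125 / 0.343625 ≈ 2596.762
  x_3 = (0.4125·775 + 0.2575·1050 + 0.7825·1175) / 0.343625 = 1509.50 / 0.343625 ≈ 4392.870

x_1 = 3437.250, x_2 = 2596.762, x_3 = 4392.870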